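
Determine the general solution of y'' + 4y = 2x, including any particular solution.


Homogeneous: r² + 4 = 0 ⇒ r = ±2i, y_h = C₁cos(2x) + C₂sin(2x).
Polynomial forcing; try y_p = Ax + B. Then y_p'' + 4 y_p = 4(Ax + B) = 2x, so B = 0 and A = 1/2.
General solution: y = C₁cos(2x) + C₂sin(2x) + (1/2)x.


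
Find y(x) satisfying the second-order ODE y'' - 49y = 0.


Characteristic equation: r² - 49 = 0.
Factor: (r + 7)(r - 7) = 0 ⇒ r = -7, 7 (distinct real).
General solution: y = C₁e^(-7x) + C₂e^(7x).


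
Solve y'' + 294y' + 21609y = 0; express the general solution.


Characteristic equation: r² + 294r + 21609 = 0, i.e. (r + 147)² = 0.
Repeated root r = -147; include an x factor for the second linearly independent solution.
General solution: y = (C₁ + C₂x)e^(-147x).


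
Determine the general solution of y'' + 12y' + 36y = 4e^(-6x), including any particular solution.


Characteristic polynomial (r + 6)² = 0; repeated root r = -6.
y_h = (C₁ + C₂x)e^(-6x). Forcing matches the repeated root (resonance), so try y_p = Ax² e^(-6x).
Substitute and solve for A: 2A = 4, so A = 2.
General solution: y = (C₁ + C₂x + 2x²)e^(-6x).


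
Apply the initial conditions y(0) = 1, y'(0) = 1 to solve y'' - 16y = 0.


Characteristic roots of r² - 16 = 0 are 4, -4.
General solution y = c₁ e^(4x) + c₂ e^(-4x).
Apply y(0) = 1: c₁ + c₂ = 1. Apply y'(0) = 1: 4 c₁ - 4 c₂ = 1.
Solve: c₁ = 5/8, c₂ = 3/8.
Particular solution: y = (5/8)e^(4x) + (3/8)e^(-4x).


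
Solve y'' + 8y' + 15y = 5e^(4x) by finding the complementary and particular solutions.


Characteristic roots of r² + 8r + 15 = 0 are -3, -5.
y_h = C₁e^(-3x) + C₂e^(-5x).
Forcing exponent 4 is not a characteristic root; try y_p = Ae^(4x).
Substitute: A·(16 + (8)·4 + (15)) = A·63 = 5, so A = 5/63.
General solution: y = C₁e^(-3x) + C₂e^(-5x) + (5/63)e^(4x).


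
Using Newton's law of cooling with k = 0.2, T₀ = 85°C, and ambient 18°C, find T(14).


Newton's law: dT/dt = -k(T - T_a) has solution T(t) = T_a + (T₀ - T_a)e^(-kt).
Plug in T_a = 18, T₀ = 85, k = 0.2, t = 14: T(14) = 18 + (67)e^(-2.80) ≈ 22.1°C.


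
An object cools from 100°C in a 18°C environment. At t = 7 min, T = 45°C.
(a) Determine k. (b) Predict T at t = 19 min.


Newton's law: T(t) = T_a + (T₀ - T_a)e^(-kt).
(a) Use T(7) = 45: (45 - 18)/(100 - 18) = e^(-k·7), so k = -ln(0.329)/7 ≈ 0.1587.
(b) Apply k to t = 19: T(19) = 18 + (82)e^(-3.015) ≈ 22.0°C.


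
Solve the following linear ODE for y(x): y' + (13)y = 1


P(x) = 13, Q(x) = 1; integrating factor μ = e^(13x).
(μ y)' = e^(13x) ⇒ μ y = (1/13)e^(13x) + C.
Divide by μ: y = 1/13 + Ce^(-13x).


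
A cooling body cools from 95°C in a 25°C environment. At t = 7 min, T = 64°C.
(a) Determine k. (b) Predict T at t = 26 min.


Newton's law: T(t) = T_a + (T₀ - T_a)e^(-kt).
(a) Use T(7) = 64: (64 - 25)/(95 - 25) = e^(-k·7), so k = -ln(0.557)/7 ≈ 0.0836.
(b) Apply k to t = 26: T(26) = 25 + (70)e^(-2.173) ≈ 33.0°C.


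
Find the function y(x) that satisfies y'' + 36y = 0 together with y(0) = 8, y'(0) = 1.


Characteristic roots of r² + 36 = 0 are ±6i, so y = C₁cos(6x) + C₂sin(6x).
Apply y(0) = 8: C₁ = 8. Differentiate and apply y'(0) = 1: 6·C₂ = 1, so C₂ = 1/6.
Particular solution: y = 8cos(6x) + (1/6)sin(6x).


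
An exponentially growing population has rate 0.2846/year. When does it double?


Exponential growth: P(t) = P₀ e^(0.2846t). Set P(t)/P₀ = 2: e^(0.2846t) = 2.
Solve: t = ln(2)/0.2846 ≈ 2.44 years.


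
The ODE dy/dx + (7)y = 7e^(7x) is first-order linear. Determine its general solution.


P(x) = 7 ⇒ μ = e^(7x).
(μ y)' = 7e^(14x) ⇒ μ y = (7/14)e^(14x) + C.
Divide by μ: y = (1/2)e^(7x) + Ce^(-7x).


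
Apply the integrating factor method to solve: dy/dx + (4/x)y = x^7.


P(x) = 4/x ⇒ μ = x^4.
(x^4 y)' = x^11 ⇒ x^4 y = x^12/(12) + C.
Solve for y: y = (1/12)x^8 + C/x^4.


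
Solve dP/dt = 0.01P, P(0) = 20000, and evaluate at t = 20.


The ODE dP/dt = 0.01P has solution P(t) = P(0)e^(0.01t).
Substitute P(0) = 20000 and t = 20: P(20) = 20000 e^(0.20) ≈ 24428.


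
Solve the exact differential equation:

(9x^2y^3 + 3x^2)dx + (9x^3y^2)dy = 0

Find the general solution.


Check exactness: ∂M/∂y = 27x^2y^2 and ∂N/∂x = 27x^2y^2; equal, so the equation is exact.
Integrate M with respect to x (treating y as constant): ∫M dx = 3x^3y^3 + x^3 + h(y).
Differentiate w.r.t. y and set equal to N: all terms match, so h'(y) = 0 and h is a constant absorbed into C.
General solution: 3x^3y^3 + x^3 = C.


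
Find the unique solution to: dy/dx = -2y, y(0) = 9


General solution of y' = -2y is y = Ce^(-2x).
Apply y(0) = 9: C = 9.
Particular solution: y = 9e^(-2x).


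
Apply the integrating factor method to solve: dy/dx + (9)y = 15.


P(x) = 9, Q(x) = 15; integrating factor μ = e^(9x).
(μ y)' = 15e^(9x) ⇒ μ y = (5/3)e^(9x) + C.
Divide by μ: y = 5/3 + Ce^(-9x).


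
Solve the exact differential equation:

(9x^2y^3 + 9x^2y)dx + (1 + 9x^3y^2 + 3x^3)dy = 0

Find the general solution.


Check exactness: ∂M/∂y = 27x^2y^2 + 9x^2 and ∂N/∂x = 27x^2y^2 + 9x^2; equal, so the equation is exact.
Integrate M with respect to x (treating y as constant): ∫M dx = 3x^3y^3 + 3x^3y + h(y).
Differentiate w.r.t. y and set equal to N: the x-dependent terms already match, leaving h'(y) = 1. Integrate: h(y) = y.
So F(x,y) = y + 3x^3y^3 + 3x^3y.
General solution: y + 3x^3y^3 + 3x^3y = C.


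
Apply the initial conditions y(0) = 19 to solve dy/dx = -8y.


General solution of y' = -8y is y = Ce^(-8x).
Apply y(0) = 19: C = 19.
Particular solution: y = 19e^(-8x).


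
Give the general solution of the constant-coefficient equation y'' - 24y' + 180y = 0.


Characteristic equation: r² - 24r + 180 = 0.
Discriminant is negative; roots r = 12 ± 6i (complex conjugate pair).
General solution uses e^(α x)(C₁ cos(β x) + C₂ sin(β x)): y = e^(12x)(C₁cos(6x) + C₂sin(6x)).


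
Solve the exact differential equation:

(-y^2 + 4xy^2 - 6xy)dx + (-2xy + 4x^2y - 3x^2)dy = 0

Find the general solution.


Check exactness: ∂M/∂y = -2y + 8xy - 6x and ∂N/∂x = -2y + 8xy - 6x; equal, so the equation is exact.
Integrate M with respect to x (treating y as constant): ∫M dx = -xy^2 + 2x^2y^2 - 3x^2y + h(y).
Differentiate w.r.t. y and set equal to N: all terms match, so h'(y) = 0 and h is a constant absorbed into C.
General solution: -xy^2 + 2x^2y^2 - 3x^2y = C.


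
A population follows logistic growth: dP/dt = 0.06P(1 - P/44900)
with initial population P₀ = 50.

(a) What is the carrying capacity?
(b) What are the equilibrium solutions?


Logistic ODE dP/dt = 0.06P(1 - P/44900) has equilibria where dP/dt = 0, i.e. P = 0 or P = 44900.
The coefficient (1 - P/K) = 0 when P = K, identifying K = 44900 as the carrying capacity.
(a) K = 44900; (b) equilibria P = 0 and P = 44900.


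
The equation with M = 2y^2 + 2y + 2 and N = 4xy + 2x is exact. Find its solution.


Check exactness: ∂M/∂y = 4y + 2 and ∂N/∂x = 4y + 2; equal, so the equation is exact.
Integrate M with respect to x (treating y as constant): ∫M dx = 2xy^2 + 2xy + 2x + h(y).
Differentiate w.r.t. y and set equal to N: all terms match, so h'(y) = 0 and h is a constant absorbed into C.
General solution: 2xy^2 + 2xy + 2x = C.


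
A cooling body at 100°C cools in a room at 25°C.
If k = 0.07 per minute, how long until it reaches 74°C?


From T(t) = T_a + (T₀ - T_a)e^(-kt), set T(t) = 74:
(74 - 25) / (100 - 25) = e^(-0.07t), so t = -ln(0.653)/0.07 ≈ 6.1 minutes.


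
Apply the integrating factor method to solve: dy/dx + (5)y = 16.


P(x) = 5, Q(x) = 16; integrating factor μ = e^(5x).
(μ y)' = 16e^(5x) ⇒ μ y = (16/5)e^(5x) + C.
Divide by μ: y = 16/5 + Ce^(-5x).


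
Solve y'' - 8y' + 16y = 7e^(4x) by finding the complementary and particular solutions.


Characteristic polynomial (r - 4)² = 0; repeated root r = 4.
y_h = (C₁ + C₂x)e^(4x). Forcing matches the repeated root (resonance), so try y_p = Ax² e^(4x).
Substitute and solve for A: 2A = 7, so A = 7/2.
General solution: y = (C₁ + C₂x + (7/2)x²)e^(4x).


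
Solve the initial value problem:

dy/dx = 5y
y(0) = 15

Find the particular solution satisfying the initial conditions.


General solution of y' = 5y is y = Ce^(5x).
Apply y(0) = 15: C = 15.
Particular solution: y = 15e^(5x).


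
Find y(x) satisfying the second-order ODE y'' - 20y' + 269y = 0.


Characteristic equation: r² - 20r + 269 = 0.
Discriminant is negative; roots r = 10 ± 13i (complex conjugate pair).
General solution uses e^(α x)(C₁ cos(β x) + C₂ sin(β x)): y = e^(10x)(C₁cos(13x) + C₂sin(13x)).


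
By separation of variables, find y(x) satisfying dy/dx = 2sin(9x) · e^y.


Separate: e^(-y) dy = 2sin(9x) dx.
Integrate: -e^(-y) = -(2/9)cos(9x) + C₀.
Rearrange: e^(-y) = (2/9)cos(9x) + C.


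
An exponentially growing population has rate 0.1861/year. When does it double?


Exponential growth: P(t) = P₀ e^(0.1861t). Set P(t)/P₀ = 2: e^(0.1861t) = 2.
Solve: t = ln(2)/0.1861 ≈ 3.72 years.


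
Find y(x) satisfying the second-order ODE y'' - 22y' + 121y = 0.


Characteristic equation: r² - 22r + 121 = 0, i.e. (r - 11)² = 0.
Repeated root r = 11; include an x factor for the second linearly independent solution.
General solution: y = (C₁ + C₂x)e^(11x).


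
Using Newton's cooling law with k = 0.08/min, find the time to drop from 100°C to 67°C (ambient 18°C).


From T(t) = T_a + (T₀ - T_a)e^(-kt), set T(t) = 67:
(67 - 18) / (100 - 18) = e^(-0.08t), so t = -ln(0.598)/0.08 ≈ 6.4 minutes.


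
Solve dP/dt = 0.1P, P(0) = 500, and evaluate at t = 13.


The ODE dP/dt = 0.1P has solution P(t) = P(0)e^(0.1t).
Substitute P(0) = 500 and t = 13: P(13) = 500 e^(1.30) ≈ 1835.


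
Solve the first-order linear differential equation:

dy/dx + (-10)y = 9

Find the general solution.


P(x) = -10 ⇒ μ = e^(-10x).
(μ y)' = 9e^(-10x) ⇒ μ y = -(9/10)e^(-10x) + C.
Divide by μ: y = -9/10 + Ce^(10x).


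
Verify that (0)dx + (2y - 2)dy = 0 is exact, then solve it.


Check exactness: ∂M/∂y = 0 and ∂N/∂x = 0; equal, so the equation is exact.
Integrate M with respect to x (treating y as constant): ∫M dx = 0 + h(y).
Differentiate w.r.t. y and set equal to N: the x-dependent terms already match, leaving h'(y) = 2y - 2. Integrate: h(y) = y^2 - 2y.
So F(x,y) = y^2 - 2y.
General solution: y^2 - 2y = C.


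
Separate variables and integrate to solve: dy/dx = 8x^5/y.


Separate variables: y dy = 8x^5 dx.
Integrate both sides: y²/2 = (4/3)x^6 + C₀.
Multiply by 2: y² = (8/3)x^6 + C.


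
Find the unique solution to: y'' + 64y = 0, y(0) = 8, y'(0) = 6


Characteristic roots of r² + 64 = 0 are ±8i, so y = C₁cos(8x) + C₂sin(8x).
Apply y(0) = 8: C₁ = 8. Differentiate and apply y'(0) = 6: 8·C₂ = 6, so C₂ = 3/4.
Particular solution: y = 8cos(8x) + (3/4)sin(8x).


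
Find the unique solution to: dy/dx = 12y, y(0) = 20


General solution of y' = 12y is y = Ce^(12x).
Apply y(0) = 20: C = 20.
Particular solution: y = 20e^(12x).


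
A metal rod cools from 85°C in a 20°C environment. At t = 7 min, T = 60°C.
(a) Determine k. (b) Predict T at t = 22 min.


Newton's law: T(t) = T_a + (T₀ - T_a)e^(-kt).
(a) Use T(7) = 60: (60 - 20)/(85 - 20) = e^(-k·7), so k = -ln(0.615)/7 ≈ 0.0694.
(b) Apply k to t = 22: T(22) = 20 + (65)e^(-1.526) ≈ 34.1°C.


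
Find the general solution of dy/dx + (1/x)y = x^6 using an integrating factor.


P(x) = 1/x ⇒ μ = x^1.
(x^1 y)' = x^1·x^6 = x^7.
Integrate: x^1 y = x^8/(8) + C.
Solve for y: y = (1/8)x^7 + C/x^1.


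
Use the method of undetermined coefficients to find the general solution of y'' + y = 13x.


Homogeneous: r² + 1 = 0 ⇒ r = ±1i, y_h = C₁cos(x) + C₂sin(x).
Polynomial forcing; try y_p = Ax + B. Then y_p'' + 1 y_p = 1(Ax + B) = 13x, so B = 0 and A = 13.
General solution: y = C₁cos(x) + C₂sin(x) + 13x.


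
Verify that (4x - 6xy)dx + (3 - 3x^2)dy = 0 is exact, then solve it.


Check exactness: ∂M/∂y = -6x and ∂N/∂x = -6x; equal, so the equation is exact.
Integrate M with respect to x (treating y as constant): ∫M dx = 2x^2 - 3x^2y + h(y).
Differentiate w.r.t. y and set equal to N: the x-dependent terms already match, leaving h'(y) = 3. Integrate: h(y) = 3y.
So F(x,y) = 2x^2 + 3y - 3x^2y.
General solution: 2x^2 + 3y - 3x^2y = C.


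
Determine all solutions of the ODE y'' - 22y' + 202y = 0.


Characteristic equation: r² - 22r + 202 = 0.
Discriminant is negative; roots r = 11 ± 9i (complex conjugate pair).
General solution uses e^(α x)(C₁ cos(β x) + C₂ sin(β x)): y = e^(11x)(C₁cos(9x) + C₂sin(9x)).


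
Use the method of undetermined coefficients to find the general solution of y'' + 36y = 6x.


Homogeneous: r² + 36 = 0 ⇒ r = ±6i, y_h = C₁cos(6x) + C₂sin(6x).
Polynomial forcing; try y_p = Ax + B. Then y_p'' + 36 y_p = 36(Ax + B) = 6x, so B = 0 and A = 1/6.
General solution: y = C₁cos(6x) + C₂sin(6x) + (1/6)x.


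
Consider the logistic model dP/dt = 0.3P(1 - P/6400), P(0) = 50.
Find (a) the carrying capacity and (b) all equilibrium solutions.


Logistic ODE dP/dt = 0.3P(1 - P/6400) has equilibria where dP/dt = 0, i.e. P = 0 or P = 6400.
The coefficient (1 - P/K) = 0 when P = K, identifying K = 6400 as the carrying capacity.
(a) K = 6400; (b) equilibria P = 0 and P = 6400.


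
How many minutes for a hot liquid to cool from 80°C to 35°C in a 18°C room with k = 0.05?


From T(t) = T_a + (T₀ - T_a)e^(-kt), set T(t) = 35:
(35 - 18) / (80 - 18) = e^(-0.05t), so t = -ln(0.274)/0.05 ≈ 25.9 minutes.


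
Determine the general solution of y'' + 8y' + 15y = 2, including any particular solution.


Characteristic roots of r² + 8r + 15 = 0 are -5, -3.
y_h = C₁e^(-5x) + C₂e^(-3x).
Constant forcing; try y_p = A. Then 15A = 2 ⇒ A = 2/15.
General solution: y = C₁e^(-5x) + C₂e^(-3x) + 2/15.


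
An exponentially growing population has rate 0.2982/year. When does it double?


Exponential growth: P(t) = P₀ e^(0.2982t). Set P(t)/P₀ = 2: e^(0.2982t) = 2.
Solve: t = ln(2)/0.2982 ≈ 2.32 years.


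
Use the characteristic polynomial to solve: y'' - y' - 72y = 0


Characteristic equation: r² - r - 72 = 0.
Factor: (r - 9)(r + 8) = 0 ⇒ r = 9, -8 (distinct real).
General solution: y = C₁e^(9x) + C₂e^(-8x).


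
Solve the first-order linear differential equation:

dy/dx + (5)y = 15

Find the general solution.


P(x) = 5, Q(x) = 15; integrating factor μ = e^(5x).
(μ y)' = 15e^(5x) ⇒ μ y = 3e^(5x) + C.
Divide by μ: y = 3 + Ce^(-5x).


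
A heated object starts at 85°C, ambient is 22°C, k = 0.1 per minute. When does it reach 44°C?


From T(t) = T_a + (T₀ - T_a)e^(-kt), set T(t) = 44:
(44 - 22) / (85 - 22) = e^(-0.1t), so t = -ln(0.349)/0.1 ≈ 10.5 minutes.


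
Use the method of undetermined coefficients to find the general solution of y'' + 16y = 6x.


Homogeneous: r² + 16 = 0 ⇒ r = ±4i, y_h = C₁cos(4x) + C₂sin(4x).
Polynomial forcing; try y_p = Ax + B. Then y_p'' + 16 y_p = 16(Ax + B) = 6x, so B = 0 and A = 3/8.
General solution: y = C₁cos(4x) + C₂sin(4x) + (3/8)x.


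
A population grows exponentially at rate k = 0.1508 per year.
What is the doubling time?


Exponential growth: P(t) = P₀ e^(0.1508t). Set P(t)/P₀ = 2: e^(0.1508t) = 2.
Solve: t = ln(2)/0.1508 ≈ 4.60 years.


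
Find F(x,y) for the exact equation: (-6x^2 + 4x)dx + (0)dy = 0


Check exactness: ∂M/∂y = 0 and ∂N/∂x = 0; equal, so the equation is exact.
Integrate M with respect to x (treating y as constant): ∫M dx = -2x^3 + 2x^2 + h(y).
Differentiate w.r.t. y and set equal to N: all terms match, so h'(y) = 0 and h is a constant absorbed into C.
General solution: -2x^3 + 2x^2 = C.


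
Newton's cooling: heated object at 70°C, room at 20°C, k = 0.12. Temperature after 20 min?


Newton's law: dT/dt = -k(T - T_a) has solution T(t) = T_a + (T₀ - T_a)e^(-kt).
Plug in T_a = 20, T₀ = 70, k = 0.12, t = 20: T(20) = 20 + (50)e^(-2.40) ≈ 24.5°C.


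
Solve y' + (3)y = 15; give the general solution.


P(x) = 3, Q(x) = 15; integrating factor μ = e^(3x).
(μ y)' = 15e^(3x) ⇒ μ y = 5e^(3x) + C.
Divide by μ: y = 5 + Ce^(-3x).


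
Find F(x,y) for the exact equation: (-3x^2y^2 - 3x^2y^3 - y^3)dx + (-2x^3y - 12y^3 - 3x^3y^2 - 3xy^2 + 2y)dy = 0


Check exactness: ∂M/∂y = -6x^2y - 9x^2y^2 - 3y^2 and ∂N/∂x = -6x^2y - 9x^2y^2 - 3y^2; equal, so the equation is exact.
Integrate M with respect to x (treating y as constant): ∫M dx = -x^3y^2 - x^3y^3 - xy^3 + h(y).
Differentiate w.r.t. y and set equal to N: the x-dependent terms already match, leaving h'(y) = -12y^3 + 2y. Integrate: h(y) = -3y^4 + y^2.
So F(x,y) = -x^3y^2 - 3y^4 - x^3y^3 - xy^3 + y^2.
General solution: -x^3y^2 - 3y^4 - x^3y^3 - xy^3 + y^2 = C.


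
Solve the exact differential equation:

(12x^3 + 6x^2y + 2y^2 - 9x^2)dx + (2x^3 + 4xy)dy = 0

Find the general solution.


Check exactness: ∂M/∂y = 6x^2 + 4y and ∂N/∂x = 6x^2 + 4y; equal, so the equation is exact.
Integrate M with respect to x (treating y as constant): ∫M dx = 3x^4 + 2x^3y + 2xy^2 - 3x^3 + h(y).
Differentiate w.r.t. y and set equal to N: all terms match, so h'(y) = 0 and h is a constant absorbed into C.
General solution: 3x^4 + 2x^3y + 2xy^2 - 3x^3 = C.


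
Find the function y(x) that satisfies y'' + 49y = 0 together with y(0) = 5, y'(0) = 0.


Characteristic roots of r² + 49 = 0 are ±7i, so y = C₁cos(7x) + C₂sin(7x).
Apply y(0) = 5: C₁ = 5. Differentiate and apply y'(0) = 0: 7·C₂ = 0, so C₂ = 0.
Particular solution: y = 5cos(7x).


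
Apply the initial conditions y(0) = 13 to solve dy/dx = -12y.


General solution of y' = -12y is y = Ce^(-12x).
Apply y(0) = 13: C = 13.
Particular solution: y = 13e^(-12x).


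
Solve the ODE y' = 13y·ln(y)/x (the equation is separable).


Separate: dy/[y ln(y)] = 13 dx/x.
Substitute u = ln(y): du/u = 13 dx/x.
Integrate: ln|ln(y)| = 13ln|x| + C₀, hence ln(y) = C·x^13.


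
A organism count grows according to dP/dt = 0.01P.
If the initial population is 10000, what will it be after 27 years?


The ODE dP/dt = 0.01P has solution P(t) = P(0)e^(0.01t).
Substitute P(0) = 10000 and t = 27: P(27) = 10000 e^(0.27) ≈ 13100.


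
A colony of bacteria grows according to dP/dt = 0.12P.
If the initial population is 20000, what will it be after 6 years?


The ODE dP/dt = 0.12P has solution P(t) = P(0)e^(0.12t).
Substitute P(0) = 20000 and t = 6: P(6) = 20000 e^(0.72) ≈ 41089.


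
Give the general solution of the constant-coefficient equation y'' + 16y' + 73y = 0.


Characteristic equation: r² + 16r + 73 = 0.
Discriminant is negative; roots r = -8 ± 3i (complex conjugate pair).
General solution uses e^(α x)(C₁ cos(β x) + C₂ sin(β x)): y = e^(-8x)(C₁cos(3x) + C₂sin(3x)).


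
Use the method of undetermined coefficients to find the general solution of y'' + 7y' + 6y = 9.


Characteristic roots of r² + 7r + 6 = 0 are -1, -6.
y_h = C₁e^(-x) + C₂e^(-6x).
Constant forcing; try y_p = A. Then 6A = 9 ⇒ A = 3/2.
General solution: y = C₁e^(-x) + C₂e^(-6x) + 3/2.


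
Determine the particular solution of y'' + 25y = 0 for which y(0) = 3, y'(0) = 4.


Characteristic roots of r² + 25 = 0 are ±5i, so y = C₁cos(5x) + C₂sin(5x).
Apply y(0) = 3: C₁ = 3. Differentiate and apply y'(0) = 4: 5·C₂ = 4, so C₂ = 4/5.
Particular solution: y = 3cos(5x) + (4/5)sin(5x).


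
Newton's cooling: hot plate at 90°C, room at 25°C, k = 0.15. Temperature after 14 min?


Newton's law: dT/dt = -k(T - T_a) has solution T(t) = T_a + (T₀ - T_a)e^(-kt).
Plug in T_a = 25, T₀ = 90, k = 0.15, t = 14: T(14) = 25 + (65)e^(-2.10) ≈ 33.0°C.


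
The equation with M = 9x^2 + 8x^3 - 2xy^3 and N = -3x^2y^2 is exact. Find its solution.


Check exactness: ∂M/∂y = -6xy^2 and ∂N/∂x = -6xy^2; equal, so the equation is exact.
Integrate M with respect to x (treating y as constant): ∫M dx = 3x^3 + 2x^4 - x^2y^3 + h(y).
Differentiate w.r.t. y and set equal to N: all terms match, so h'(y) = 0 and h is a constant absorbed into C.
General solution: 3x^3 + 2x^4 - x^2y^3 = C.


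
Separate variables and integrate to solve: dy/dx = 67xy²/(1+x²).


Separate: dy/y² = 67x/(1+x²) dx.
Integrate LHS: ∫ dy/y² = -1/y.
Integrate RHS via u = 1+x²: (67/2)ln(1+x²) + C.
Result: -1/y = (67/2)ln(1+x²) + C.


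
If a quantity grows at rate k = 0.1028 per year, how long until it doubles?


Exponential growth: P(t) = P₀ e^(0.1028t). Set P(t)/P₀ = 2: e^(0.1028t) = 2.
Solve: t = ln(2)/0.1028 ≈ 6.74 years.


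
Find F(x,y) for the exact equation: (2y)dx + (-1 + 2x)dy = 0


Check exactness: ∂M/∂y = 2 and ∂N/∂x = 2; equal, so the equation is exact.
Integrate M with respect to x (treating y as constant): ∫M dx = 2xy + h(y).
Differentiate w.r.t. y and set equal to N: the x-dependent terms already match, leaving h'(y) = -1. Integrate: h(y) = -y.
So F(x,y) = -y + 2xy.
General solution: -y + 2xy = C.


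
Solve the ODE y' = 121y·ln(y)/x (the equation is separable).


Separate: dy/[y ln(y)] = 121 dx/x.
Substitute u = ln(y): du/u = 121 dx/x.
Integrate: ln|ln(y)| = 121ln|x| + C₀, hence ln(y) = C·x^121.


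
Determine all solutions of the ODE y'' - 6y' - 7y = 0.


Characteristic equation: r² - 6r - 7 = 0.
Factor: (r + 1)(r - 7) = 0 ⇒ r = -1, 7 (distinct real).
General solution: y = C₁e^(-x) + C₂e^(7x).


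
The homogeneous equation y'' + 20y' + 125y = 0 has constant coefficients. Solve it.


Characteristic equation: r² + 20r + 125 = 0.
Discriminant is negative; roots r = -10 ± 5i (complex conjugate pair).
General solution uses e^(α x)(C₁ cos(β x) + C₂ sin(β x)): y = e^(-10x)(C₁cos(5x) + C₂sin(5x)).


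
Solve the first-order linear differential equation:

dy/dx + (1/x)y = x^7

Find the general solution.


P(x) = 1/x ⇒ μ = x^1.
(x^1 y)' = x^8 ⇒ x^1 y = x^9/(9) + C.
Solve for y: y = (1/9)x^8 + C/x^1.


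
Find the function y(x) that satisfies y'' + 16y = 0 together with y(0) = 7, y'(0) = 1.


Characteristic roots of r² + 16 = 0 are ±4i, so y = C₁cos(4x) + C₂sin(4x).
Apply y(0) = 7: C₁ = 7. Differentiate and apply y'(0) = 1: 4·C₂ = 1, so C₂ = 1/4.
Particular solution: y = 7cos(4x) + (1/4)sin(4x).


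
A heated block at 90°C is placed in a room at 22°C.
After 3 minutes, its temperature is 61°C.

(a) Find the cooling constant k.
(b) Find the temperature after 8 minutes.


Newton's law: T(t) = T_a + (T₀ - T_a)e^(-kt).
(a) Use T(3) = 61: (61 - 22)/(90 - 22) = e^(-k·3), so k = -ln(0.574)/3 ≈ 0.1853.
(b) Apply k to t = 8: T(8) = 22 + (68)e^(-1.483) ≈ 37.4°C.


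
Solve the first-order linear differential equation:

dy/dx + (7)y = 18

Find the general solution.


P(x) = 7, Q(x) = 18; integrating factor μ = e^(7x).
(μ y)' = 18e^(7x) ⇒ μ y = (18/7)e^(7x) + C.
Divide by μ: y = 18/7 + Ce^(-7x).


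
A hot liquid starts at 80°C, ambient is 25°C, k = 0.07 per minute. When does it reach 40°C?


From T(t) = T_a + (T₀ - T_a)e^(-kt), set T(t) = 40:
(40 - 25) / (80 - 25) = e^(-0.07t), so t = -ln(0.273)/0.07 ≈ 18.6 minutes.


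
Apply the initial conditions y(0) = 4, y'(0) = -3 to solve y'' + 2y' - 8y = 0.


Characteristic roots of r² + 2r - 8 = 0 are -4, 2.
General solution y = c₁ e^(-4x) + c₂ e^(2x).
Apply y(0) = 4: c₁ + c₂ = 4. Apply y'(0) = -3: -4 c₁ + 2 c₂ = -3.
Solve: c₁ = 11/6, c₂ = 13/6.
Particular solution: y = (11/6)e^(-4x) + (13/6)e^(2x).


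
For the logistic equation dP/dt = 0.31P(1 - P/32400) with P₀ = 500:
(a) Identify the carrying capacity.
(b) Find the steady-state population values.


Logistic ODE dP/dt = 0.31P(1 - P/32400) has equilibria where dP/dt = 0, i.e. P = 0 or P = 32400.
The coefficient (1 - P/K) = 0 when P = K, identifying K = 32400 as the carrying capacity.
(a) K = 32400; (b) equilibria P = 0 and P = 32400.


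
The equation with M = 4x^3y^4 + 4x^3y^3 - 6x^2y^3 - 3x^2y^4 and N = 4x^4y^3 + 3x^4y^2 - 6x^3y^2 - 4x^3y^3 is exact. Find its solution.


Check exactness: ∂M/∂y = 16x^3y^3 + 12x^3y^2 - 18x^2y^2 - 12x^2y^3 and ∂N/∂x = 16x^3y^3 + 12x^3y^2 - 18x^2y^2 - 12x^2y^3; equal, so the equation is exact.
Integrate M with respect to x (treating y as constant): ∫M dx = x^4y^4 + x^4y^3 - 2x^3y^3 - x^3y^4 + h(y).
Differentiate w.r.t. y and set equal to N: all terms match, so h'(y) = 0 and h is a constant absorbed into C.
General solution: x^4y^4 + x^4y^3 - 2x^3y^3 - x^3y^4 = C.


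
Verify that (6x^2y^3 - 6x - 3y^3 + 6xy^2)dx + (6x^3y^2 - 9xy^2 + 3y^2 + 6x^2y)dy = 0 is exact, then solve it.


Check exactness: ∂M/∂y = 18x^2y^2 - 9y^2 + 12xy and ∂N/∂x = 18x^2y^2 - 9y^2 + 12xy; equal, so the equation is exact.
Integrate M with respect to x (treating y as constant): ∫M dx = 2x^3y^3 - 3x^2 - 3xy^3 + 3x^2y^2 + h(y).
Differentiate w.r.t. y and set equal to N: the x-dependent terms already match, leaving h'(y) = 3y^2. Integrate: h(y) = y^3.
So F(x,y) = 2x^3y^3 - 3x^2 - 3xy^3 + y^3 + 3x^2y^2.
General solution: 2x^3y^3 - 3x^2 - 3xy^3 + y^3 + 3x^2y^2 = C.


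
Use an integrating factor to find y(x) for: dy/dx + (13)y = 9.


P(x) = 13, Q(x) = 9; integrating factor μ = e^(13x).
(μ y)' = 9e^(13x) ⇒ μ y = (9/13)e^(13x) + C.
Divide by μ: y = 9/13 + Ce^(-13x).


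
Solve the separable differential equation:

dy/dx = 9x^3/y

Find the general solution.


Separate variables: y dy = 9x^3 dx.
Integrate both sides: y²/2 = (9/4)x^4 + C₀.
Multiply by 2: y² = (9/2)x^4 + C.


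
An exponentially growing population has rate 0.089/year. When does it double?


Exponential growth: P(t) = P₀ e^(0.089t). Set P(t)/P₀ = 2: e^(0.089t) = 2.
Solve: t = ln(2)/0.089 ≈ 7.79 years.


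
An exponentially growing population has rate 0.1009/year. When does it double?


Exponential growth: P(t) = P₀ e^(0.1009t). Set P(t)/P₀ = 2: e^(0.1009t) = 2.
Solve: t = ln(2)/0.1009 ≈ 6.87 years.


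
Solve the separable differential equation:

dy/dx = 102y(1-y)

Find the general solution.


Separate: dy/[y(1-y)] = 102 dx.
Partial fractions: 1/[y(1-y)] = 1/y + 1/(1-y).
Integrate: ln|y/(1-y)| = 102x + C₀.
Solve for y: y = 1/(1 + Ce^(-102x)).


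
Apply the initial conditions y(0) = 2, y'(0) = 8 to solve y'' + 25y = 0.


Characteristic roots of r² + 25 = 0 are ±5i, so y = C₁cos(5x) + C₂sin(5x).
Apply y(0) = 2: C₁ = 2. Differentiate and apply y'(0) = 8: 5·C₂ = 8, so C₂ = 8/5.
Particular solution: y = 2cos(5x) + (8/5)sin(5x).


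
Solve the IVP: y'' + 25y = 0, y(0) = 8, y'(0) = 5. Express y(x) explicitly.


Characteristic roots of r² + 25 = 0 are ±5i, so y = C₁cos(5x) + C₂sin(5x).
Apply y(0) = 8: C₁ = 8. Differentiate and apply y'(0) = 5: 5·C₂ = 5, so C₂ = 1.
Particular solution: y = 8cos(5x) + sin(5x).


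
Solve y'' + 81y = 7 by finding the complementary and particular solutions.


Homogeneous part: r² + 81 = 0 ⇒ r = ±9i, so y_h = C₁cos(9x) + C₂sin(9x).
Try constant y_p = A; plug in: 81A = 7 ⇒ A = 7/81.
General solution: y = C₁cos(9x) + C₂sin(9x) + 7/81.


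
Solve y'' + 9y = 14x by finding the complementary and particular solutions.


Homogeneous: r² + 9 = 0 ⇒ r = ±3i, y_h = C₁cos(3x) + C₂sin(3x).
Polynomial forcing; try y_p = Ax + B. Then y_p'' + 9 y_p = 9(Ax + B) = 14x, so B = 0 and A = 14/9.
General solution: y = C₁cos(3x) + C₂sin(3x) + (14/9)x.


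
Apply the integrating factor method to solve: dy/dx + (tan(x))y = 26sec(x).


P(x) = tan(x) ⇒ μ = e^(∫tan(x)dx) = sec(x).
(sec(x) y)' = 26sec²(x) ⇒ sec(x) y = 26tan(x) + C.
Multiply by cos(x): y = 26sin(x) + C·cos(x).


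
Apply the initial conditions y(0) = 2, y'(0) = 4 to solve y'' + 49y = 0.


Characteristic roots of r² + 49 = 0 are ±7i, so y = C₁cos(7x) + C₂sin(7x).
Apply y(0) = 2: C₁ = 2. Differentiate and apply y'(0) = 4: 7·C₂ = 4, so C₂ = 4/7.
Particular solution: y = 2cos(7x) + (4/7)sin(7x).


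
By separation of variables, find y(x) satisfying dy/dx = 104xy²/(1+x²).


Separate: dy/y² = 104x/(1+x²) dx.
Integrate LHS: ∫ dy/y² = -1/y.
Integrate RHS via u = 1+x²: 52ln(1+x²) + C.
Result: -1/y = 52ln(1+x²) + C.


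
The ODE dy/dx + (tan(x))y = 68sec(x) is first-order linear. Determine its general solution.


P(x) = tan(x) ⇒ μ = e^(∫tan(x)dx) = sec(x).
(sec(x) y)' = 68sec²(x) ⇒ sec(x) y = 68tan(x) + C.
Multiply by cos(x): y = 68sin(x) + C·cos(x).


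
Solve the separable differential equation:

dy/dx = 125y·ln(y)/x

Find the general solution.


Separate: dy/[y ln(y)] = 125 dx/x.
Substitute u = ln(y): du/u = 125 dx/x.
Integrate: ln|ln(y)| = 125ln|x| + C₀, hence ln(y) = C·x^125.


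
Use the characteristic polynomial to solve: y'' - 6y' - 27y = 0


Characteristic equation: r² - 6r - 27 = 0.
Factor: (r + 3)(r - 9) = 0 ⇒ r = -3, 9 (distinct real).
General solution: y = C₁e^(-3x) + C₂e^(9x).


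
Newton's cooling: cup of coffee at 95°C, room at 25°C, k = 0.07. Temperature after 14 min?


Newton's law: dT/dt = -k(T - T_a) has solution T(t) = T_a + (T₀ - T_a)e^(-kt).
Plug in T_a = 25, T₀ = 95, k = 0.07, t = 14: T(14) = 25 + (70)e^(-0.98) ≈ 51.3°C.


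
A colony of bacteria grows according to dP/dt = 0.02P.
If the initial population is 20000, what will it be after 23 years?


The ODE dP/dt = 0.02P has solution P(t) = P(0)e^(0.02t).
Substitute P(0) = 20000 and t = 23: P(23) = 20000 e^(0.46) ≈ 31681.


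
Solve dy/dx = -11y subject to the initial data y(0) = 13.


General solution of y' = -11y is y = Ce^(-11x).
Apply y(0) = 13: C = 13.
Particular solution: y = 13e^(-11x).


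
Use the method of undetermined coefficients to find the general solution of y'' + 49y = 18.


Homogeneous part: r² + 49 = 0 ⇒ r = ±7i, so y_h = C₁cos(7x) + C₂sin(7x).
Try constant y_p = A; plug in: 49A = 18 ⇒ A = 18/49.
General solution: y = C₁cos(7x) + C₂sin(7x) + 18/49.


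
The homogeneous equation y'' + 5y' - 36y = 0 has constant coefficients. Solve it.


Characteristic equation: r² + 5r - 36 = 0.
Factor: (r - 4)(r + 9) = 0 ⇒ r = 4, -9 (distinct real).
General solution: y = C₁e^(4x) + C₂e^(-9x).


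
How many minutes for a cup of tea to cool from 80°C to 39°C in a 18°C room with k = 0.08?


From T(t) = T_a + (T₀ - T_a)e^(-kt), set T(t) = 39:
(39 - 18) / (80 - 18) = e^(-0.08t), so t = -ln(0.339)/0.08 ≈ 13.5 minutes.


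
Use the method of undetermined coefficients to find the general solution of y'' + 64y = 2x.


Homogeneous: r² + 64 = 0 ⇒ r = ±8i, y_h = C₁cos(8x) + C₂sin(8x).
Polynomial forcing; try y_p = Ax + B. Then y_p'' + 64 y_p = 64(Ax + B) = 2x, so B = 0 and A = 1/32.
General solution: y = C₁cos(8x) + C₂sin(8x) + (1/32)x.


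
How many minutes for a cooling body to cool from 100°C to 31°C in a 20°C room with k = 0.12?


From T(t) = T_a + (T₀ - T_a)e^(-kt), set T(t) = 31:
(31 - 20) / (100 - 20) = e^(-0.12t), so t = -ln(0.138)/0.12 ≈ 16.5 minutes.


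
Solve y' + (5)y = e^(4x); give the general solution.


P(x) = 5 ⇒ μ = e^(5x).
(μ y)' = e^(9x) ⇒ μ y = e^(9x)/9 + C.
Divide by μ: y = (1/9)e^(4x) + Ce^(-5x).


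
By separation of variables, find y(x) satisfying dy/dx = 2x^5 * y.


Separate variables: dy/y = 2x^5 dx.
Integrate: ln|y| = (1/3)x^6 + C₀.
Exponentiate: y = Ce^((1/3)x^6).


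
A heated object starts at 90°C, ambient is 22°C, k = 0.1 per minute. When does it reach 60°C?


From T(t) = T_a + (T₀ - T_a)e^(-kt), set T(t) = 60:
(60 - 22) / (90 - 22) = e^(-0.1t), so t = -ln(0.559)/0.1 ≈ 5.8 minutes.


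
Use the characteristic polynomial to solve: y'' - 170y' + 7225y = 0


Characteristic equation: r² - 170r + 7225 = 0, i.e. (r - 85)² = 0.
Repeated root r = 85; include an x factor for the second linearly independent solution.
General solution: y = (C₁ + C₂x)e^(85x).


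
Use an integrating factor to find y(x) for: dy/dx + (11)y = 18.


P(x) = 11, Q(x) = 18; integrating factor μ = e^(11x).
(μ y)' = 18e^(11x) ⇒ μ y = (18/11)e^(11x) + C.
Divide by μ: y = 18/11 + Ce^(-11x).


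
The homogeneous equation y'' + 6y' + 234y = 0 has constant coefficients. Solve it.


Characteristic equation: r² + 6r + 234 = 0.
Discriminant is negative; roots r = -3 ± 15i (complex conjugate pair).
General solution uses e^(α x)(C₁ cos(β x) + C₂ sin(β x)): y = e^(-3x)(C₁cos(15x) + C₂sin(15x)).


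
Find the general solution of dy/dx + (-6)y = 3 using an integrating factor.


P(x) = -6 ⇒ μ = e^(-6x).
(μ y)' = 3e^(-6x) ⇒ μ y = -(1/2)e^(-6x) + C.
Divide by μ: y = -1/2 + Ce^(6x).


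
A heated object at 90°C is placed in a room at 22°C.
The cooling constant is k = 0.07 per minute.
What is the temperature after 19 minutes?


Newton's law: dT/dt = -k(T - T_a) has solution T(t) = T_a + (T₀ - T_a)e^(-kt).
Plug in T_a = 22, T₀ = 90, k = 0.07, t = 19: T(19) = 22 + (68)e^(-1.33) ≈ 40.0°C.


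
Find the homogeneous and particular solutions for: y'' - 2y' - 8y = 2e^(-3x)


Characteristic roots of r² - 2r - 8 = 0 are -2, 4.
y_h = C₁e^(-2x) + C₂e^(4x).
Forcing exponent -3 is not a characteristic root; try y_p = Ae^(-3x).
Substitute: A·(9 + (-2)·-3 + (-8)) = A·7 = 2, so A = 2/7.
General solution: y = C₁e^(-2x) + C₂e^(4x) + (2/7)e^(-3x).


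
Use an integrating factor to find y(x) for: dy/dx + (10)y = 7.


P(x) = 10, Q(x) = 7; integrating factor μ = e^(10x).
(μ y)' = 7e^(10x) ⇒ μ y = (7/10)e^(10x) + C.
Divide by μ: y = 7/10 + Ce^(-10x).


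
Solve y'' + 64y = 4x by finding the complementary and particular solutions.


Homogeneous: r² + 64 = 0 ⇒ r = ±8i, y_h = C₁cos(8x) + C₂sin(8x).
Polynomial forcing; try y_p = Ax + B. Then y_p'' + 64 y_p = 64(Ax + B) = 4x, so B = 0 and A = 1/16.
General solution: y = C₁cos(8x) + C₂sin(8x) + (1/16)x.


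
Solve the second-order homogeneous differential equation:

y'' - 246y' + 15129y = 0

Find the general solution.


Characteristic equation: r² - 246r + 15129 = 0, i.e. (r - 123)² = 0.
Repeated root r = 123; include an x factor for the second linearly independent solution.
General solution: y = (C₁ + C₂x)e^(123x).


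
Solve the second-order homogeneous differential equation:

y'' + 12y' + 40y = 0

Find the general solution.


Characteristic equation: r² + 12r + 40 = 0.
Discriminant is negative; roots r = -6 ± 2i (complex conjugate pair).
General solution uses e^(α x)(C₁ cos(β x) + C₂ sin(β x)): y = e^(-6x)(C₁cos(2x) + C₂sin(2x)).


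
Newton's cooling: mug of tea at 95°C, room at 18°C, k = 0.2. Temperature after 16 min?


Newton's law: dT/dt = -k(T - T_a) has solution T(t) = T_a + (T₀ - T_a)e^(-kt).
Plug in T_a = 18, T₀ = 95, k = 0.2, t = 16: T(16) = 18 + (77)e^(-3.20) ≈ 21.1°C.


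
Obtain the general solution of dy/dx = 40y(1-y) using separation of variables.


Separate: dy/[y(1-y)] = 40 dx.
Partial fractions: 1/[y(1-y)] = 1/y + 1/(1-y).
Integrate: ln|y/(1-y)| = 40x + C₀.
Solve for y: y = 1/(1 + Ce^(-40x)).


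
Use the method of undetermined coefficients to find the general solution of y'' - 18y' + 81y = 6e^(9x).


Characteristic polynomial (r - 9)² = 0; repeated root r = 9.
y_h = (C₁ + C₂x)e^(9x). Forcing matches the repeated root (resonance), so try y_p = Ax² e^(9x).
Substitute and solve for A: 2A = 6, so A = 3.
General solution: y = (C₁ + C₂x + 3x²)e^(9x).


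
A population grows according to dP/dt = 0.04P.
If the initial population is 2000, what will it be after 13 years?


The ODE dP/dt = 0.04P has solution P(t) = P(0)e^(0.04t).
Substitute P(0) = 2000 and t = 13: P(13) = 2000 e^(0.52) ≈ 3364.


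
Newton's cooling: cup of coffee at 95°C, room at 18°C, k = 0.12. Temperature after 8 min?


Newton's law: dT/dt = -k(T - T_a) has solution T(t) = T_a + (T₀ - T_a)e^(-kt).
Plug in T_a = 18, T₀ = 95, k = 0.12, t = 8: T(8) = 18 + (77)e^(-0.96) ≈ 47.5°C.


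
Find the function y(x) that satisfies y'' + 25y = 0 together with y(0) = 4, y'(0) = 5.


Characteristic roots of r² + 25 = 0 are ±5i, so y = C₁cos(5x) + C₂sin(5x).
Apply y(0) = 4: C₁ = 4. Differentiate and apply y'(0) = 5: 5·C₂ = 5, so C₂ = 1.
Particular solution: y = 4cos(5x) + sin(5x).


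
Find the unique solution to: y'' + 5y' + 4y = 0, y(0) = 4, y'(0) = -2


Characteristic roots of r² + 5r + 4 = 0 are -1, -4.
General solution y = c₁ e^(-x) + c₂ e^(-4x).
Apply y(0) = 4: c₁ + c₂ = 4. Apply y'(0) = -2: -1 c₁ - 4 c₂ = -2.
Solve: c₁ = 14/3, c₂ = -2/3.
Particular solution: y = (14/3)e^(-x) - (2/3)e^(-4x).


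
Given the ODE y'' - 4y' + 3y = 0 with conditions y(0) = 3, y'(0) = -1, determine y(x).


Characteristic roots of r² - 4r + 3 = 0 are 3, 1.
General solution y = c₁ e^(3x) + c₂ e^(x).
Apply y(0) = 3: c₁ + c₂ = 3. Apply y'(0) = -1: 3 c₁ + 1 c₂ = -1.
Solve: c₁ = -2, c₂ = 5.
Particular solution: y = -2e^(3x) + 5e^(x).


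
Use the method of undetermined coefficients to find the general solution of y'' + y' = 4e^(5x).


Characteristic roots of r² + r = 0 are -1, 0.
y_h = C₁e^(-x) + C₂.
Forcing exponent 5 is not a characteristic root; try y_p = Ae^(5x).
Substitute: A·(25 + (1)·5 + (0)) = A·30 = 4, so A = 2/15.
General solution: y = C₁e^(-x) + C₂ + (2/15)e^(5x).


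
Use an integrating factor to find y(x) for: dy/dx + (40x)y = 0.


P(x) = 40x ⇒ μ = e^(20x²).
Q(x) = 0 so μ y is constant: y = Ce^(-20x²).


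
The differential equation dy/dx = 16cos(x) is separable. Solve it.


g(y) = 1, so integrate directly: y = ∫ 16cos(x) dx = 16sin(x) + C.


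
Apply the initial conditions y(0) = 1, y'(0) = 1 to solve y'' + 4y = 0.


Characteristic roots of r² + 4 = 0 are ±2i, so y = C₁cos(2x) + C₂sin(2x).
Apply y(0) = 1: C₁ = 1. Differentiate and apply y'(0) = 1: 2·C₂ = 1, so C₂ = 1/2.
Particular solution: y = cos(2x) + (1/2)sin(2x).


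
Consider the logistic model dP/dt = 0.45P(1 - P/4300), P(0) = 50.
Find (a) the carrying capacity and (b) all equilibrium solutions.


Logistic ODE dP/dt = 0.45P(1 - P/4300) has equilibria where dP/dt = 0, i.e. P = 0 or P = 4300.
The coefficient (1 - P/K) = 0 when P = K, identifying K = 4300 as the carrying capacity.
(a) K = 4300; (b) equilibria P = 0 and P = 4300.


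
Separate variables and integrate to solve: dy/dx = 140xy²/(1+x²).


Separate: dy/y² = 140x/(1+x²) dx.
Integrate LHS: ∫ dy/y² = -1/y.
Integrate RHS via u = 1+x²: 70ln(1+x²) + C.
Result: -1/y = 70ln(1+x²) + C.


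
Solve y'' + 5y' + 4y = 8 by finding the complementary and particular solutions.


Characteristic roots of r² + 5r + 4 = 0 are -1, -4.
y_h = C₁e^(-x) + C₂e^(-4x).
Constant forcing; try y_p = A. Then 4A = 8 ⇒ A = 2.
General solution: y = C₁e^(-x) + C₂e^(-4x) + 2.


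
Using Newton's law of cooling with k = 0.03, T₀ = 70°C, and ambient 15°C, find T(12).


Newton's law: dT/dt = -k(T - T_a) has solution T(t) = T_a + (T₀ - T_a)e^(-kt).
Plug in T_a = 15, T₀ = 70, k = 0.03, t = 12: T(12) = 15 + (55)e^(-0.36) ≈ 53.4°C.


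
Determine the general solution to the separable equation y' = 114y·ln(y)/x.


Separate: dy/[y ln(y)] = 114 dx/x.
Substitute u = ln(y): du/u = 114 dx/x.
Integrate: ln|ln(y)| = 114ln|x| + C₀, hence ln(y) = C·x^114.


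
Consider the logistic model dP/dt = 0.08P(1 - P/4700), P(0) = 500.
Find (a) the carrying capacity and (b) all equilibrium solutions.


Logistic ODE dP/dt = 0.08P(1 - P/4700) has equilibria where dP/dt = 0, i.e. P = 0 or P = 4700.
The coefficient (1 - P/K) = 0 when P = K, identifying K = 4700 as the carrying capacity.
(a) K = 4700; (b) equilibria P = 0 and P = 4700.


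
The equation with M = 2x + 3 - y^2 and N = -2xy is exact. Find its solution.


Check exactness: ∂M/∂y = -2y and ∂N/∂x = -2y; equal, so the equation is exact.
Integrate M with respect to x (treating y as constant): ∫M dx = x^2 + 3x - xy^2 + h(y).
Differentiate w.r.t. y and set equal to N: all terms match, so h'(y) = 0 and h is a constant absorbed into C.
General solution: x^2 + 3x - xy^2 = C.
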